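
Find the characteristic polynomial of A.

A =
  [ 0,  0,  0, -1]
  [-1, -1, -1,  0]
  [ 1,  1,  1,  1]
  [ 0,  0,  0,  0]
x^4

Expanding det(x·I − A) (e.g. by cofactor expansion or by noting that A is similar to its Jordan form J, which has the same characteristic polynomial as A) gives
  χ_A(x) = x^4
which factors as x^4. The eigenvalues (with algebraic multiplicities) are λ = 0 with multiplicity 4.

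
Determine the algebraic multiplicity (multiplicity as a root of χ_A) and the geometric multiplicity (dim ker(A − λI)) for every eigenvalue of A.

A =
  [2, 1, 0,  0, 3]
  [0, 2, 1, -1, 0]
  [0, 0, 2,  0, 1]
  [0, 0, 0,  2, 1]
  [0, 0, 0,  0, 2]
λ = 2: alg = 5, geom = 2

Step 1 — factor the characteristic polynomial to read off the algebraic multiplicities:
  χ_A(x) = (x - 2)^5

Step 2 — compute geometric multiplicities via the rank-nullity identity g(λ) = n − rank(A − λI):
  rank(A − (2)·I) = 3, so dim ker(A − (2)·I) = n − 3 = 2

Summary:
  λ = 2: algebraic multiplicity = 5, geometric multiplicity = 2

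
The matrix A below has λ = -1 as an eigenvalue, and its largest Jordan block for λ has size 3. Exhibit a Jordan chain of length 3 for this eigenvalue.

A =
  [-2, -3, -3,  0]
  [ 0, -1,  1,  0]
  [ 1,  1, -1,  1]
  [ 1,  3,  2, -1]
A Jordan chain for λ = -1 of length 3:
v_1 = (-6, 2, 0, 4)ᵀ
v_2 = (0, 0, 2, 0)ᵀ
v_3 = (3, -1, 0, 0)ᵀ

Let N = A − (-1)·I. We want v_3 with N^3 v_3 = 0 but N^2 v_3 ≠ 0; then v_{j-1} := N · v_j for j = 3, …, 2.

Pick v_3 = (3, -1, 0, 0)ᵀ.
Then v_2 = N · v_3 = (0, 0, 2, 0)ᵀ.
Then v_1 = N · v_2 = (-6, 2, 0, 4)ᵀ.

Sanity check: (A − (-1)·I) v_1 = (0, 0, 0, 0)ᵀ = 0. ✓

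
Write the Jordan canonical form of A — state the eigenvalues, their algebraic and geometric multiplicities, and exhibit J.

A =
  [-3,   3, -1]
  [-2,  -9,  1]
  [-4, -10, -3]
J_3(-5)

The characteristic polynomial is
  det(x·I − A) = x^3 + 15*x^2 + 75*x + 125 = (x + 5)^3

Eigenvalues and multiplicities (the geometric multiplicity of λ is n − rank(A − λI), which equals the number of Jordan blocks for λ):
  λ = -5: algebraic multiplicity = 3, geometric multiplicity = 1

Determining the block sizes for each eigenvalue:
  λ = -5: one block (gm = 1), so the single block has size am = 3 → block sizes [3]

Assembling the blocks gives a Jordan form
J =
  [-5,  1,  0]
  [ 0, -5,  1]
  [ 0,  0, -5]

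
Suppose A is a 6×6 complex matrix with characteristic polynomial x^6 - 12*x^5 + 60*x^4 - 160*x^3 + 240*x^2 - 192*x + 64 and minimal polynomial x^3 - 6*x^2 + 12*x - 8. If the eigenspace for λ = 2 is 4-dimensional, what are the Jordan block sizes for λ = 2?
Block sizes for λ = 2: [3, 1, 1, 1]

Step 1 — from the characteristic polynomial, algebraic multiplicity of λ = 2 is 6. From dim ker(A − (2)·I) = 4, there are exactly 4 Jordan blocks for λ = 2.
Step 2 — from the minimal polynomial, the factor (x − 2)^3 tells us the largest block for λ = 2 has size 3.
Step 3 — with total size 6, 4 blocks, and largest block 3, the block sizes (in nonincreasing order) are [3, 1, 1, 1].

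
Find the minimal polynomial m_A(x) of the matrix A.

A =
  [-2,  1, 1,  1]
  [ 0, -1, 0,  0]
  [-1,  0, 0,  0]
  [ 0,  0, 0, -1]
x^3 + 3*x^2 + 3*x + 1

The characteristic polynomial is χ_A(x) = (x + 1)^4, so the eigenvalues are known. The minimal polynomial is
  m_A(x) = Π_λ (x − λ)^{k_λ}
where k_λ is the size of the *largest* Jordan block for λ (equivalently, the smallest k with (A − λI)^k v = 0 for every generalised eigenvector v of λ).

  λ = -1: largest Jordan block has size 3, contributing (x + 1)^3

So m_A(x) = (x + 1)^3 = x^3 + 3*x^2 + 3*x + 1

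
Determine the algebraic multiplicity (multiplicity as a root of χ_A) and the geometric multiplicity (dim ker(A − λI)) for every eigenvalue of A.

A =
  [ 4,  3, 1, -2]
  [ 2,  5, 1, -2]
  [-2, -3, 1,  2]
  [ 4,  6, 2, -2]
λ = 2: alg = 4, geom = 3

Step 1 — factor the characteristic polynomial to read off the algebraic multiplicities:
  χ_A(x) = (x - 2)^4

Step 2 — compute geometric multiplicities via the rank-nullity identity g(λ) = n − rank(A − λI):
  rank(A − (2)·I) = 1, so dim ker(A − (2)·I) = n − 1 = 3

Summary:
  λ = 2: algebraic multiplicity = 4, geometric multiplicity = 3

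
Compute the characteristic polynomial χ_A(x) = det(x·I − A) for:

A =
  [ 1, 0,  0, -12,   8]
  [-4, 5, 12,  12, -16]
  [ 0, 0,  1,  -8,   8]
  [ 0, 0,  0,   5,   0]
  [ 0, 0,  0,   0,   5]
x^5 - 17*x^4 + 106*x^3 - 290*x^2 + 325*x - 125

Expanding det(x·I − A) (e.g. by cofactor expansion or by noting that A is similar to its Jordan form J, which has the same characteristic polynomial as A) gives
  χ_A(x) = x^5 - 17*x^4 + 106*x^3 - 290*x^2 + 325*x - 125
which factors as (x - 5)^3*(x - 1)^2. The eigenvalues (with algebraic multiplicities) are λ = 1 with multiplicity 2, λ = 5 with multiplicity 3.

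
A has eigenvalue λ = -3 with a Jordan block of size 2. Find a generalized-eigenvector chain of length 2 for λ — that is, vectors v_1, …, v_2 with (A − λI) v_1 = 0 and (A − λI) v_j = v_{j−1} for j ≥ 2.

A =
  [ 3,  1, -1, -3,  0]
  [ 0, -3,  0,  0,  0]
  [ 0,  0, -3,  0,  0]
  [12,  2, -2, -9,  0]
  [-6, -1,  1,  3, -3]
A Jordan chain for λ = -3 of length 2:
v_1 = (6, 0, 0, 12, -6)ᵀ
v_2 = (1, 0, 0, 0, 0)ᵀ

Let N = A − (-3)·I. We want v_2 with N^2 v_2 = 0 but N^1 v_2 ≠ 0; then v_{j-1} := N · v_j for j = 2, …, 2.

Pick v_2 = (1, 0, 0, 0, 0)ᵀ.
Then v_1 = N · v_2 = (6, 0, 0, 12, -6)ᵀ.

Sanity check: (A − (-3)·I) v_1 = (0, 0, 0, 0, 0)ᵀ = 0. ✓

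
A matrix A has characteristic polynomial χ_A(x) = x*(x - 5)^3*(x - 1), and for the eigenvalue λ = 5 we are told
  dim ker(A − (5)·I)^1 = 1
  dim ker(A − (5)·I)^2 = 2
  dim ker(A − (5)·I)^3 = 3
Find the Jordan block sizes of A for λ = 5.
Block sizes for λ = 5: [3]

From the dimensions of kernels of powers, the number of Jordan blocks of size at least j is d_j − d_{j−1} where d_j = dim ker(N^j) (with d_0 = 0). Computing the differences gives [1, 1, 1].
The number of blocks of size exactly k is (#blocks of size ≥ k) − (#blocks of size ≥ k + 1), so the partition is: 1 block(s) of size 3.
In nonincreasing order the block sizes are [3].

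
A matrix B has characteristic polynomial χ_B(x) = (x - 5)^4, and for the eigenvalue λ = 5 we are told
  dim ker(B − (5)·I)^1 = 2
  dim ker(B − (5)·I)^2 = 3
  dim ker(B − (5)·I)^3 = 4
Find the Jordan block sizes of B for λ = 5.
Block sizes for λ = 5: [3, 1]

From the dimensions of kernels of powers, the number of Jordan blocks of size at least j is d_j − d_{j−1} where d_j = dim ker(N^j) (with d_0 = 0). Computing the differences gives [2, 1, 1].
The number of blocks of size exactly k is (#blocks of size ≥ k) − (#blocks of size ≥ k + 1), so the partition is: 1 block(s) of size 1, 1 block(s) of size 3.
In nonincreasing order the block sizes are [3, 1].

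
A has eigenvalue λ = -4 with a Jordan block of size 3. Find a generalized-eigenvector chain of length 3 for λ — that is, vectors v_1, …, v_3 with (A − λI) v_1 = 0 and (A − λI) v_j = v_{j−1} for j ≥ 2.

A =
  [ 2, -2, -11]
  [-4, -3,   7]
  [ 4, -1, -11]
A Jordan chain for λ = -4 of length 3:
v_1 = (-3, 2, -2)ᵀ
v_2 = (-2, 1, -1)ᵀ
v_3 = (0, 1, 0)ᵀ

Let N = A − (-4)·I. We want v_3 with N^3 v_3 = 0 but N^2 v_3 ≠ 0; then v_{j-1} := N · v_j for j = 3, …, 2.

Pick v_3 = (0, 1, 0)ᵀ.
Then v_2 = N · v_3 = (-2, 1, -1)ᵀ.
Then v_1 = N · v_2 = (-3, 2, -2)ᵀ.

Sanity check: (A − (-4)·I) v_1 = (0, 0, 0)ᵀ = 0. ✓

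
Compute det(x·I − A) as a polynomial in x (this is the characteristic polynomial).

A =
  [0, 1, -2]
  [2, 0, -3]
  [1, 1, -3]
x^3 + 3*x^2 + 3*x + 1

Expanding det(x·I − A) (e.g. by cofactor expansion or by noting that A is similar to its Jordan form J, which has the same characteristic polynomial as A) gives
  χ_A(x) = x^3 + 3*x^2 + 3*x + 1
which factors as (x + 1)^3. The eigenvalues (with algebraic multiplicities) are λ = -1 with multiplicity 3.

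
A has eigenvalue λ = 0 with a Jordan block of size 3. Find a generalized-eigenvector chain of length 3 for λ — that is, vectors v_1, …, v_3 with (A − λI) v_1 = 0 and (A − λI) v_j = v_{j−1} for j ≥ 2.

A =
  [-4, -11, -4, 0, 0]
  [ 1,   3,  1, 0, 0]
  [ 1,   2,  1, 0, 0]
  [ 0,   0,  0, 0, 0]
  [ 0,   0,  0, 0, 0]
A Jordan chain for λ = 0 of length 3:
v_1 = (1, 0, -1, 0, 0)ᵀ
v_2 = (-4, 1, 1, 0, 0)ᵀ
v_3 = (1, 0, 0, 0, 0)ᵀ

Let N = A − (0)·I. We want v_3 with N^3 v_3 = 0 but N^2 v_3 ≠ 0; then v_{j-1} := N · v_j for j = 3, …, 2.

Pick v_3 = (1, 0, 0, 0, 0)ᵀ.
Then v_2 = N · v_3 = (-4, 1, 1, 0, 0)ᵀ.
Then v_1 = N · v_2 = (1, 0, -1, 0, 0)ᵀ.

Sanity check: (A − (0)·I) v_1 = (0, 0, 0, 0, 0)ᵀ = 0. ✓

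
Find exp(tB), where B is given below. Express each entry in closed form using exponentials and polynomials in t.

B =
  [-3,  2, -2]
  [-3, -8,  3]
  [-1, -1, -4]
e^{tB} =
  [2*t*exp(-5*t) + exp(-5*t), 2*t*exp(-5*t), -2*t*exp(-5*t)]
  [-3*t*exp(-5*t), -3*t*exp(-5*t) + exp(-5*t), 3*t*exp(-5*t)]
  [-t*exp(-5*t), -t*exp(-5*t), t*exp(-5*t) + exp(-5*t)]

Strategy: write B = P · J · P⁻¹ where J is a Jordan canonical form, so e^{tB} = P · e^{tJ} · P⁻¹, and e^{tJ} can be computed block-by-block.

B has Jordan form
J =
  [-5,  1,  0]
  [ 0, -5,  0]
  [ 0,  0, -5]
(up to reordering of blocks).

Per-block formulas:
  For a 2×2 Jordan block J_2(-5): exp(t · J_2(-5)) = e^(-5t)·(I + t·N), where N is the 2×2 nilpotent shift.
  For a 1×1 block at λ = -5: exp(t · [-5]) = [e^(-5t)].

After assembling e^{tJ} and conjugating by P, we get:

e^{tB} =
  [2*t*exp(-5*t) + exp(-5*t), 2*t*exp(-5*t), -2*t*exp(-5*t)]
  [-3*t*exp(-5*t), -3*t*exp(-5*t) + exp(-5*t), 3*t*exp(-5*t)]
  [-t*exp(-5*t), -t*exp(-5*t), t*exp(-5*t) + exp(-5*t)]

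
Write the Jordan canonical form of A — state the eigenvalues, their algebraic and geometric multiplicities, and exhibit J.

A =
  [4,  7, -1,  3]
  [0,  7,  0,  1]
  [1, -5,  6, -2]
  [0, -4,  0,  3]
J_2(5) ⊕ J_2(5)

The characteristic polynomial is
  det(x·I − A) = x^4 - 20*x^3 + 150*x^2 - 500*x + 625 = (x - 5)^4

Eigenvalues and multiplicities (the geometric multiplicity of λ is n − rank(A − λI), which equals the number of Jordan blocks for λ):
  λ = 5: algebraic multiplicity = 4, geometric multiplicity = 2

Determining the block sizes for each eigenvalue:
  λ = 5: with am = 4 and gm = 2, the partition is not yet determined (e.g. several partitions of 4 into 2 parts exist). Let N = A − (5)·I. Computing rank(N^1) = 2, rank(N^2) = 0; the number of blocks of size ≥ j is rank(N^{j−1}) − rank(N^j), giving [2, 2]. So we have 2 block(s) of size 2 → block sizes [2, 2]

Assembling the blocks gives a Jordan form
J =
  [5, 1, 0, 0]
  [0, 5, 0, 0]
  [0, 0, 5, 1]
  [0, 0, 0, 5]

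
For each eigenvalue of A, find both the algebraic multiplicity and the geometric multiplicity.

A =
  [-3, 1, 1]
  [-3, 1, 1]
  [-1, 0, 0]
λ = -1: alg = 2, geom = 1; λ = 0: alg = 1, geom = 1

Step 1 — factor the characteristic polynomial to read off the algebraic multiplicities:
  χ_A(x) = x*(x + 1)^2

Step 2 — compute geometric multiplicities via the rank-nullity identity g(λ) = n − rank(A − λI):
  rank(A − (-1)·I) = 2, so dim ker(A − (-1)·I) = n − 2 = 1
  rank(A − (0)·I) = 2, so dim ker(A − (0)·I) = n − 2 = 1

Summary:
  λ = -1: algebraic multiplicity = 2, geometric multiplicity = 1
  λ = 0: algebraic multiplicity = 1, geometric multiplicity = 1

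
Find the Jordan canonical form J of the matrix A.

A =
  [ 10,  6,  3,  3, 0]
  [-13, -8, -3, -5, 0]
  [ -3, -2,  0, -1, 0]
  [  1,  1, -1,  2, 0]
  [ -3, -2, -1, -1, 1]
J_3(1) ⊕ J_1(1) ⊕ J_1(1)

The characteristic polynomial is
  det(x·I − A) = x^5 - 5*x^4 + 10*x^3 - 10*x^2 + 5*x - 1 = (x - 1)^5

Eigenvalues and multiplicities (the geometric multiplicity of λ is n − rank(A − λI), which equals the number of Jordan blocks for λ):
  λ = 1: algebraic multiplicity = 5, geometric multiplicity = 3

Determining the block sizes for each eigenvalue:
  λ = 1: with am = 5 and gm = 3, the partition is not yet determined (e.g. several partitions of 5 into 3 parts exist). Let N = A − (1)·I. Computing rank(N^1) = 2, rank(N^2) = 1, rank(N^3) = 0; the number of blocks of size ≥ j is rank(N^{j−1}) − rank(N^j), giving [3, 1, 1]. So we have 1 block(s) of size 3, 2 block(s) of size 1 → block sizes [3, 1, 1]

Assembling the blocks gives a Jordan form
J =
  [1, 1, 0, 0, 0]
  [0, 1, 1, 0, 0]
  [0, 0, 1, 0, 0]
  [0, 0, 0, 1, 0]
  [0, 0, 0, 0, 1]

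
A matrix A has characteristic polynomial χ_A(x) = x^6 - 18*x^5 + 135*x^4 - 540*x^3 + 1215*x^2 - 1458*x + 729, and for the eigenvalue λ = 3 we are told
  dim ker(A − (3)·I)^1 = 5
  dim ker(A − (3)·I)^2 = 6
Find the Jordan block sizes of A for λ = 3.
Block sizes for λ = 3: [2, 1, 1, 1, 1]

From the dimensions of kernels of powers, the number of Jordan blocks of size at least j is d_j − d_{j−1} where d_j = dim ker(N^j) (with d_0 = 0). Computing the differences gives [5, 1].
The number of blocks of size exactly k is (#blocks of size ≥ k) − (#blocks of size ≥ k + 1), so the partition is: 4 block(s) of size 1, 1 block(s) of size 2.
In nonincreasing order the block sizes are [2, 1, 1, 1, 1].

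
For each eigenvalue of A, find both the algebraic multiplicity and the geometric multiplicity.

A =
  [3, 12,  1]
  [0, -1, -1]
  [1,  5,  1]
λ = 1: alg = 3, geom = 1

Step 1 — factor the characteristic polynomial to read off the algebraic multiplicities:
  χ_A(x) = (x - 1)^3

Step 2 — compute geometric multiplicities via the rank-nullity identity g(λ) = n − rank(A − λI):
  rank(A − (1)·I) = 2, so dim ker(A − (1)·I) = n − 2 = 1

Summary:
  λ = 1: algebraic multiplicity = 3, geometric multiplicity = 1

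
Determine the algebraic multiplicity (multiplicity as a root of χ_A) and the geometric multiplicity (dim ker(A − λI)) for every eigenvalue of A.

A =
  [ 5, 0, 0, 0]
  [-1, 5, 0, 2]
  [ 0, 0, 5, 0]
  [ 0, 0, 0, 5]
λ = 5: alg = 4, geom = 3

Step 1 — factor the characteristic polynomial to read off the algebraic multiplicities:
  χ_A(x) = (x - 5)^4

Step 2 — compute geometric multiplicities via the rank-nullity identity g(λ) = n − rank(A − λI):
  rank(A − (5)·I) = 1, so dim ker(A − (5)·I) = n − 1 = 3

Summary:
  λ = 5: algebraic multiplicity = 4, geometric multiplicity = 3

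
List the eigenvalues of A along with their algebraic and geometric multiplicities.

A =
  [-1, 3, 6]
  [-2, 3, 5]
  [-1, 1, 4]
λ = 2: alg = 3, geom = 1

Step 1 — factor the characteristic polynomial to read off the algebraic multiplicities:
  χ_A(x) = (x - 2)^3

Step 2 — compute geometric multiplicities via the rank-nullity identity g(λ) = n − rank(A − λI):
  rank(A − (2)·I) = 2, so dim ker(A − (2)·I) = n − 2 = 1

Summary:
  λ = 2: algebraic multiplicity = 3, geometric multiplicity = 1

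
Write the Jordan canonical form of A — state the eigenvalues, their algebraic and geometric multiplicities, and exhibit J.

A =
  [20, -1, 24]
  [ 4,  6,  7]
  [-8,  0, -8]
J_3(6)

The characteristic polynomial is
  det(x·I − A) = x^3 - 18*x^2 + 108*x - 216 = (x - 6)^3

Eigenvalues and multiplicities (the geometric multiplicity of λ is n − rank(A − λI), which equals the number of Jordan blocks for λ):
  λ = 6: algebraic multiplicity = 3, geometric multiplicity = 1

Determining the block sizes for each eigenvalue:
  λ = 6: one block (gm = 1), so the single block has size am = 3 → block sizes [3]

Assembling the blocks gives a Jordan form
J =
  [6, 1, 0]
  [0, 6, 1]
  [0, 0, 6]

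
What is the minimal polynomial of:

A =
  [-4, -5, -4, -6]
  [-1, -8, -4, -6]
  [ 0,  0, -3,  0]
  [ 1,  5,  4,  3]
x^2 + 6*x + 9

The characteristic polynomial is χ_A(x) = (x + 3)^4, so the eigenvalues are known. The minimal polynomial is
  m_A(x) = Π_λ (x − λ)^{k_λ}
where k_λ is the size of the *largest* Jordan block for λ (equivalently, the smallest k with (A − λI)^k v = 0 for every generalised eigenvector v of λ).

  λ = -3: largest Jordan block has size 2, contributing (x + 3)^2

So m_A(x) = (x + 3)^2 = x^2 + 6*x + 9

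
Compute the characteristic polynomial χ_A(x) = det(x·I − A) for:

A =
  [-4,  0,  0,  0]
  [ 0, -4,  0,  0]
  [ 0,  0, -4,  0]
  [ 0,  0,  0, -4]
x^4 + 16*x^3 + 96*x^2 + 256*x + 256

Expanding det(x·I − A) (e.g. by cofactor expansion or by noting that A is similar to its Jordan form J, which has the same characteristic polynomial as A) gives
  χ_A(x) = x^4 + 16*x^3 + 96*x^2 + 256*x + 256
which factors as (x + 4)^4. The eigenvalues (with algebraic multiplicities) are λ = -4 with multiplicity 4.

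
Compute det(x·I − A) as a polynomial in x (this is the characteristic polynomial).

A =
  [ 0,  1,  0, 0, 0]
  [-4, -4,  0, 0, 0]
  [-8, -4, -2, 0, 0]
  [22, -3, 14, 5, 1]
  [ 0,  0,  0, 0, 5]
x^5 - 4*x^4 - 23*x^3 + 38*x^2 + 220*x + 200

Expanding det(x·I − A) (e.g. by cofactor expansion or by noting that A is similar to its Jordan form J, which has the same characteristic polynomial as A) gives
  χ_A(x) = x^5 - 4*x^4 - 23*x^3 + 38*x^2 + 220*x + 200
which factors as (x - 5)^2*(x + 2)^3. The eigenvalues (with algebraic multiplicities) are λ = -2 with multiplicity 3, λ = 5 with multiplicity 2.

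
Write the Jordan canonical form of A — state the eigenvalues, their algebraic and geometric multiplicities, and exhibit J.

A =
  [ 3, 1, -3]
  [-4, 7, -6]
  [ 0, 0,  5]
J_2(5) ⊕ J_1(5)

The characteristic polynomial is
  det(x·I − A) = x^3 - 15*x^2 + 75*x - 125 = (x - 5)^3

Eigenvalues and multiplicities (the geometric multiplicity of λ is n − rank(A − λI), which equals the number of Jordan blocks for λ):
  λ = 5: algebraic multiplicity = 3, geometric multiplicity = 2

Determining the block sizes for each eigenvalue:
  λ = 5: 2 blocks summing to 3 forces exactly one block of size 2 and the rest size 1 → block sizes [2, 1]

Assembling the blocks gives a Jordan form
J =
  [5, 1, 0]
  [0, 5, 0]
  [0, 0, 5]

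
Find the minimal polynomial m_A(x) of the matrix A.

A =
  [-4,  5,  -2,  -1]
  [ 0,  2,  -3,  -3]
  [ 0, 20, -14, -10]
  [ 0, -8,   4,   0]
x^3 + 12*x^2 + 48*x + 64

The characteristic polynomial is χ_A(x) = (x + 4)^4, so the eigenvalues are known. The minimal polynomial is
  m_A(x) = Π_λ (x − λ)^{k_λ}
where k_λ is the size of the *largest* Jordan block for λ (equivalently, the smallest k with (A − λI)^k v = 0 for every generalised eigenvector v of λ).

  λ = -4: largest Jordan block has size 3, contributing (x + 4)^3

So m_A(x) = (x + 4)^3 = x^3 + 12*x^2 + 48*x + 64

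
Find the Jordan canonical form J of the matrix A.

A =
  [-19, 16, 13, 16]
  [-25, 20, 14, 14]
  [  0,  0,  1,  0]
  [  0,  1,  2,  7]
J_3(1) ⊕ J_1(6)

The characteristic polynomial is
  det(x·I − A) = x^4 - 9*x^3 + 21*x^2 - 19*x + 6 = (x - 6)*(x - 1)^3

Eigenvalues and multiplicities (the geometric multiplicity of λ is n − rank(A − λI), which equals the number of Jordan blocks for λ):
  λ = 1: algebraic multiplicity = 3, geometric multiplicity = 1
  λ = 6: algebraic multiplicity = 1, geometric multiplicity = 1

Determining the block sizes for each eigenvalue:
  λ = 1: one block (gm = 1), so the single block has size am = 3 → block sizes [3]
  λ = 6: one block (gm = 1), so the single block has size am = 1 → block sizes [1]

Assembling the blocks gives a Jordan form
J =
  [1, 1, 0, 0]
  [0, 1, 1, 0]
  [0, 0, 1, 0]
  [0, 0, 0, 6]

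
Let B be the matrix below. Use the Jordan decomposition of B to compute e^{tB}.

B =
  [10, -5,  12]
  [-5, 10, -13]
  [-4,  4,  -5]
e^{tB} =
  [t^2*exp(5*t) + 5*t*exp(5*t) + exp(5*t), -t^2*exp(5*t) - 5*t*exp(5*t), 5*t^2*exp(5*t)/2 + 12*t*exp(5*t)]
  [t^2*exp(5*t) - 5*t*exp(5*t), -t^2*exp(5*t) + 5*t*exp(5*t) + exp(5*t), 5*t^2*exp(5*t)/2 - 13*t*exp(5*t)]
  [-4*t*exp(5*t), 4*t*exp(5*t), -10*t*exp(5*t) + exp(5*t)]

Strategy: write B = P · J · P⁻¹ where J is a Jordan canonical form, so e^{tB} = P · e^{tJ} · P⁻¹, and e^{tJ} can be computed block-by-block.

B has Jordan form
J =
  [5, 1, 0]
  [0, 5, 1]
  [0, 0, 5]
(up to reordering of blocks).

Per-block formulas:
  For a 3×3 Jordan block J_3(5): exp(t · J_3(5)) = e^(5t)·(I + t·N + (t^2/2)·N^2), where N is the 3×3 nilpotent shift.

After assembling e^{tJ} and conjugating by P, we get:

e^{tB} =
  [t^2*exp(5*t) + 5*t*exp(5*t) + exp(5*t), -t^2*exp(5*t) - 5*t*exp(5*t), 5*t^2*exp(5*t)/2 + 12*t*exp(5*t)]
  [t^2*exp(5*t) - 5*t*exp(5*t), -t^2*exp(5*t) + 5*t*exp(5*t) + exp(5*t), 5*t^2*exp(5*t)/2 - 13*t*exp(5*t)]
  [-4*t*exp(5*t), 4*t*exp(5*t), -10*t*exp(5*t) + exp(5*t)]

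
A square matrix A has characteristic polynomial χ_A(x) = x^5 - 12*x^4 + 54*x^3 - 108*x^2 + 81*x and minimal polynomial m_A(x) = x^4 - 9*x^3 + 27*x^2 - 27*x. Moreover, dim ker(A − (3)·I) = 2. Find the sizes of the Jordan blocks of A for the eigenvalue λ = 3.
Block sizes for λ = 3: [3, 1]

Step 1 — from the characteristic polynomial, algebraic multiplicity of λ = 3 is 4. From dim ker(A − (3)·I) = 2, there are exactly 2 Jordan blocks for λ = 3.
Step 2 — from the minimal polynomial, the factor (x − 3)^3 tells us the largest block for λ = 3 has size 3.
Step 3 — with total size 4, 2 blocks, and largest block 3, the block sizes (in nonincreasing order) are [3, 1].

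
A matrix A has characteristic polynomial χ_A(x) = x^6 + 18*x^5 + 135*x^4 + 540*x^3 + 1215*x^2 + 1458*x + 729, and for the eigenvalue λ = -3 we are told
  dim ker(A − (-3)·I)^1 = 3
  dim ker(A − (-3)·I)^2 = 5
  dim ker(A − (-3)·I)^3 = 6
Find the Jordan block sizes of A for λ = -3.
Block sizes for λ = -3: [3, 2, 1]

From the dimensions of kernels of powers, the number of Jordan blocks of size at least j is d_j − d_{j−1} where d_j = dim ker(N^j) (with d_0 = 0). Computing the differences gives [3, 2, 1].
The number of blocks of size exactly k is (#blocks of size ≥ k) − (#blocks of size ≥ k + 1), so the partition is: 1 block(s) of size 1, 1 block(s) of size 2, 1 block(s) of size 3.
In nonincreasing order the block sizes are [3, 2, 1].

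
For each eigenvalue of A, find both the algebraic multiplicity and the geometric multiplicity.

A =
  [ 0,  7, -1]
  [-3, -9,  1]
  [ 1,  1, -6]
λ = -5: alg = 3, geom = 1

Step 1 — factor the characteristic polynomial to read off the algebraic multiplicities:
  χ_A(x) = (x + 5)^3

Step 2 — compute geometric multiplicities via the rank-nullity identity g(λ) = n − rank(A − λI):
  rank(A − (-5)·I) = 2, so dim ker(A − (-5)·I) = n − 2 = 1

Summary:
  λ = -5: algebraic multiplicity = 3, geometric multiplicity = 1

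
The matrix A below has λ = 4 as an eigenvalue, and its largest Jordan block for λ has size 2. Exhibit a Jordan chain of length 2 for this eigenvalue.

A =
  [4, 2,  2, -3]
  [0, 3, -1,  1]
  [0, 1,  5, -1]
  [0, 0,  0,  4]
A Jordan chain for λ = 4 of length 2:
v_1 = (2, -1, 1, 0)ᵀ
v_2 = (0, 1, 0, 0)ᵀ

Let N = A − (4)·I. We want v_2 with N^2 v_2 = 0 but N^1 v_2 ≠ 0; then v_{j-1} := N · v_j for j = 2, …, 2.

Pick v_2 = (0, 1, 0, 0)ᵀ.
Then v_1 = N · v_2 = (2, -1, 1, 0)ᵀ.

Sanity check: (A − (4)·I) v_1 = (0, 0, 0, 0)ᵀ = 0. ✓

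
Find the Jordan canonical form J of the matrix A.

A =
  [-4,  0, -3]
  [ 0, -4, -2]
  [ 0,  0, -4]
J_2(-4) ⊕ J_1(-4)

The characteristic polynomial is
  det(x·I − A) = x^3 + 12*x^2 + 48*x + 64 = (x + 4)^3

Eigenvalues and multiplicities (the geometric multiplicity of λ is n − rank(A − λI), which equals the number of Jordan blocks for λ):
  λ = -4: algebraic multiplicity = 3, geometric multiplicity = 2

Determining the block sizes for each eigenvalue:
  λ = -4: 2 blocks summing to 3 forces exactly one block of size 2 and the rest size 1 → block sizes [2, 1]

Assembling the blocks gives a Jordan form
J =
  [-4,  1,  0]
  [ 0, -4,  0]
  [ 0,  0, -4]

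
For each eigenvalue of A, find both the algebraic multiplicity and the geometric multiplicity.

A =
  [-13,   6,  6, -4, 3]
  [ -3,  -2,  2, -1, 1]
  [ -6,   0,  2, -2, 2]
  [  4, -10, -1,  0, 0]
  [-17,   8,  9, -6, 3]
λ = -2: alg = 5, geom = 2

Step 1 — factor the characteristic polynomial to read off the algebraic multiplicities:
  χ_A(x) = (x + 2)^5

Step 2 — compute geometric multiplicities via the rank-nullity identity g(λ) = n − rank(A − λI):
  rank(A − (-2)·I) = 3, so dim ker(A − (-2)·I) = n − 3 = 2

Summary:
  λ = -2: algebraic multiplicity = 5, geometric multiplicity = 2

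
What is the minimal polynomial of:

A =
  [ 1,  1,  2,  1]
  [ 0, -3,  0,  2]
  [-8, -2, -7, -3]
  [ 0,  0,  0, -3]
x^2 + 6*x + 9

The characteristic polynomial is χ_A(x) = (x + 3)^4, so the eigenvalues are known. The minimal polynomial is
  m_A(x) = Π_λ (x − λ)^{k_λ}
where k_λ is the size of the *largest* Jordan block for λ (equivalently, the smallest k with (A − λI)^k v = 0 for every generalised eigenvector v of λ).

  λ = -3: largest Jordan block has size 2, contributing (x + 3)^2

So m_A(x) = (x + 3)^2 = x^2 + 6*x + 9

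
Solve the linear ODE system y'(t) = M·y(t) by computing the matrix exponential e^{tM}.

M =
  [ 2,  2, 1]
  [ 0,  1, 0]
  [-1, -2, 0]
e^{tM} =
  [t*exp(t) + exp(t), 2*t*exp(t), t*exp(t)]
  [0, exp(t), 0]
  [-t*exp(t), -2*t*exp(t), -t*exp(t) + exp(t)]

Strategy: write M = P · J · P⁻¹ where J is a Jordan canonical form, so e^{tM} = P · e^{tJ} · P⁻¹, and e^{tJ} can be computed block-by-block.

M has Jordan form
J =
  [1, 1, 0]
  [0, 1, 0]
  [0, 0, 1]
(up to reordering of blocks).

Per-block formulas:
  For a 2×2 Jordan block J_2(1): exp(t · J_2(1)) = e^(1t)·(I + t·N), where N is the 2×2 nilpotent shift.
  For a 1×1 block at λ = 1: exp(t · [1]) = [e^(1t)].

After assembling e^{tJ} and conjugating by P, we get:

e^{tM} =
  [t*exp(t) + exp(t), 2*t*exp(t), t*exp(t)]
  [0, exp(t), 0]
  [-t*exp(t), -2*t*exp(t), -t*exp(t) + exp(t)]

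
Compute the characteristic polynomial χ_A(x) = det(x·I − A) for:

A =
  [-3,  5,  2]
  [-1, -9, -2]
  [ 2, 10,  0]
x^3 + 12*x^2 + 48*x + 64

Expanding det(x·I − A) (e.g. by cofactor expansion or by noting that A is similar to its Jordan form J, which has the same characteristic polynomial as A) gives
  χ_A(x) = x^3 + 12*x^2 + 48*x + 64
which factors as (x + 4)^3. The eigenvalues (with algebraic multiplicities) are λ = -4 with multiplicity 3.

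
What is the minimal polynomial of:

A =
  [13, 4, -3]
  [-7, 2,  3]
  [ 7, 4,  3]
x^2 - 12*x + 36

The characteristic polynomial is χ_A(x) = (x - 6)^3, so the eigenvalues are known. The minimal polynomial is
  m_A(x) = Π_λ (x − λ)^{k_λ}
where k_λ is the size of the *largest* Jordan block for λ (equivalently, the smallest k with (A − λI)^k v = 0 for every generalised eigenvector v of λ).

  λ = 6: largest Jordan block has size 2, contributing (x − 6)^2

So m_A(x) = (x - 6)^2 = x^2 - 12*x + 36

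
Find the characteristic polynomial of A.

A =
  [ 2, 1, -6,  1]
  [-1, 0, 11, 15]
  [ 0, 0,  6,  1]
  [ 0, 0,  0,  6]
x^4 - 14*x^3 + 61*x^2 - 84*x + 36

Expanding det(x·I − A) (e.g. by cofactor expansion or by noting that A is similar to its Jordan form J, which has the same characteristic polynomial as A) gives
  χ_A(x) = x^4 - 14*x^3 + 61*x^2 - 84*x + 36
which factors as (x - 6)^2*(x - 1)^2. The eigenvalues (with algebraic multiplicities) are λ = 1 with multiplicity 2, λ = 6 with multiplicity 2.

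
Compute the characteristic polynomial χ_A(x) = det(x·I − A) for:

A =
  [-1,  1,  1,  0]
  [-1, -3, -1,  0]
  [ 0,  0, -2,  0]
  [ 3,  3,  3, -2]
x^4 + 8*x^3 + 24*x^2 + 32*x + 16

Expanding det(x·I − A) (e.g. by cofactor expansion or by noting that A is similar to its Jordan form J, which has the same characteristic polynomial as A) gives
  χ_A(x) = x^4 + 8*x^3 + 24*x^2 + 32*x + 16
which factors as (x + 2)^4. The eigenvalues (with algebraic multiplicities) are λ = -2 with multiplicity 4.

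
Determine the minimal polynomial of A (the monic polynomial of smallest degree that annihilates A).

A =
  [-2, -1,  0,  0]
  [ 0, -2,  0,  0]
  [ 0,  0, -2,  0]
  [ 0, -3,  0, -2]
x^2 + 4*x + 4

The characteristic polynomial is χ_A(x) = (x + 2)^4, so the eigenvalues are known. The minimal polynomial is
  m_A(x) = Π_λ (x − λ)^{k_λ}
where k_λ is the size of the *largest* Jordan block for λ (equivalently, the smallest k with (A − λI)^k v = 0 for every generalised eigenvector v of λ).

  λ = -2: largest Jordan block has size 2, contributing (x + 2)^2

So m_A(x) = (x + 2)^2 = x^2 + 4*x + 4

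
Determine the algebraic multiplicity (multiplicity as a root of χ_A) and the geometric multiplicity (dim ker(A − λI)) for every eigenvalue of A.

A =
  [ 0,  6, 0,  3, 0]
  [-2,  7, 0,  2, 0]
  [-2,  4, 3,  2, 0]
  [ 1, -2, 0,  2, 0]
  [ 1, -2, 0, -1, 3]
λ = 3: alg = 5, geom = 4

Step 1 — factor the characteristic polynomial to read off the algebraic multiplicities:
  χ_A(x) = (x - 3)^5

Step 2 — compute geometric multiplicities via the rank-nullity identity g(λ) = n − rank(A − λI):
  rank(A − (3)·I) = 1, so dim ker(A − (3)·I) = n − 1 = 4

Summary:
  λ = 3: algebraic multiplicity = 5, geometric multiplicity = 4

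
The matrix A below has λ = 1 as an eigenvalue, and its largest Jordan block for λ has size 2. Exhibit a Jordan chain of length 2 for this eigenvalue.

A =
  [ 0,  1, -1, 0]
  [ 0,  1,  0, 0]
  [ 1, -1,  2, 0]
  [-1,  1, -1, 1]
A Jordan chain for λ = 1 of length 2:
v_1 = (-1, 0, 1, -1)ᵀ
v_2 = (1, 0, 0, 0)ᵀ

Let N = A − (1)·I. We want v_2 with N^2 v_2 = 0 but N^1 v_2 ≠ 0; then v_{j-1} := N · v_j for j = 2, …, 2.

Pick v_2 = (1, 0, 0, 0)ᵀ.
Then v_1 = N · v_2 = (-1, 0, 1, -1)ᵀ.

Sanity check: (A − (1)·I) v_1 = (0, 0, 0, 0)ᵀ = 0. ✓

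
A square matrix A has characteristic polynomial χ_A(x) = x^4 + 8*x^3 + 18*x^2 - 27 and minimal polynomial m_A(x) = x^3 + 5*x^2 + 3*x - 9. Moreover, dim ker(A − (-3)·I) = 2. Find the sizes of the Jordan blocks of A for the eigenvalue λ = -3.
Block sizes for λ = -3: [2, 1]

Step 1 — from the characteristic polynomial, algebraic multiplicity of λ = -3 is 3. From dim ker(A − (-3)·I) = 2, there are exactly 2 Jordan blocks for λ = -3.
Step 2 — from the minimal polynomial, the factor (x + 3)^2 tells us the largest block for λ = -3 has size 2.
Step 3 — with total size 3, 2 blocks, and largest block 2, the block sizes (in nonincreasing order) are [2, 1].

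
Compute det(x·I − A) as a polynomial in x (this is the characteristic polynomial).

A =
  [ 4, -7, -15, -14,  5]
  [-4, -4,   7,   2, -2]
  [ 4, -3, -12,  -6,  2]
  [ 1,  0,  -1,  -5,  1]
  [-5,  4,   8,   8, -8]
x^5 + 25*x^4 + 250*x^3 + 1250*x^2 + 3125*x + 3125

Expanding det(x·I − A) (e.g. by cofactor expansion or by noting that A is similar to its Jordan form J, which has the same characteristic polynomial as A) gives
  χ_A(x) = x^5 + 25*x^4 + 250*x^3 + 1250*x^2 + 3125*x + 3125
which factors as (x + 5)^5. The eigenvalues (with algebraic multiplicities) are λ = -5 with multiplicity 5.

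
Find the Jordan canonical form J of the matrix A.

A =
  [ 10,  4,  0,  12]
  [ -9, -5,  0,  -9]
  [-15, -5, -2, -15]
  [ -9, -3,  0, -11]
J_2(-2) ⊕ J_1(-2) ⊕ J_1(-2)

The characteristic polynomial is
  det(x·I − A) = x^4 + 8*x^3 + 24*x^2 + 32*x + 16 = (x + 2)^4

Eigenvalues and multiplicities (the geometric multiplicity of λ is n − rank(A − λI), which equals the number of Jordan blocks for λ):
  λ = -2: algebraic multiplicity = 4, geometric multiplicity = 3

Determining the block sizes for each eigenvalue:
  λ = -2: 3 blocks summing to 4 forces exactly one block of size 2 and the rest size 1 → block sizes [2, 1, 1]

Assembling the blocks gives a Jordan form
J =
  [-2,  1,  0,  0]
  [ 0, -2,  0,  0]
  [ 0,  0, -2,  0]
  [ 0,  0,  0, -2]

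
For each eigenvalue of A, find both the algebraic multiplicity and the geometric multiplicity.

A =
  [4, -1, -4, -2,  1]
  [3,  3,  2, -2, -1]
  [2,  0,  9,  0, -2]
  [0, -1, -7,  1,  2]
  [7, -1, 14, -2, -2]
λ = 3: alg = 5, geom = 2

Step 1 — factor the characteristic polynomial to read off the algebraic multiplicities:
  χ_A(x) = (x - 3)^5

Step 2 — compute geometric multiplicities via the rank-nullity identity g(λ) = n − rank(A − λI):
  rank(A − (3)·I) = 3, so dim ker(A − (3)·I) = n − 3 = 2

Summary:
  λ = 3: algebraic multiplicity = 5, geometric multiplicity = 2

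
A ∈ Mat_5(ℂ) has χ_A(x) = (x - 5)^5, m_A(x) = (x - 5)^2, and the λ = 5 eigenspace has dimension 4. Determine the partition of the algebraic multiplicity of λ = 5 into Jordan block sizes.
Block sizes for λ = 5: [2, 1, 1, 1]

Step 1 — from the characteristic polynomial, algebraic multiplicity of λ = 5 is 5. From dim ker(A − (5)·I) = 4, there are exactly 4 Jordan blocks for λ = 5.
Step 2 — from the minimal polynomial, the factor (x − 5)^2 tells us the largest block for λ = 5 has size 2.
Step 3 — with total size 5, 4 blocks, and largest block 2, the block sizes (in nonincreasing order) are [2, 1, 1, 1].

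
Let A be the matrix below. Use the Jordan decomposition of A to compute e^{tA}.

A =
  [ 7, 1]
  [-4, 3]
e^{tA} =
  [2*t*exp(5*t) + exp(5*t), t*exp(5*t)]
  [-4*t*exp(5*t), -2*t*exp(5*t) + exp(5*t)]

Strategy: write A = P · J · P⁻¹ where J is a Jordan canonical form, so e^{tA} = P · e^{tJ} · P⁻¹, and e^{tJ} can be computed block-by-block.

A has Jordan form
J =
  [5, 1]
  [0, 5]
(up to reordering of blocks).

Per-block formulas:
  For a 2×2 Jordan block J_2(5): exp(t · J_2(5)) = e^(5t)·(I + t·N), where N is the 2×2 nilpotent shift.

After assembling e^{tJ} and conjugating by P, we get:

e^{tA} =
  [2*t*exp(5*t) + exp(5*t), t*exp(5*t)]
  [-4*t*exp(5*t), -2*t*exp(5*t) + exp(5*t)]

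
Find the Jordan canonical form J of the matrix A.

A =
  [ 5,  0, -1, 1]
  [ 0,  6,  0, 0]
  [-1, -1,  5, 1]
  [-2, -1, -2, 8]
J_2(6) ⊕ J_2(6)

The characteristic polynomial is
  det(x·I − A) = x^4 - 24*x^3 + 216*x^2 - 864*x + 1296 = (x - 6)^4

Eigenvalues and multiplicities (the geometric multiplicity of λ is n − rank(A − λI), which equals the number of Jordan blocks for λ):
  λ = 6: algebraic multiplicity = 4, geometric multiplicity = 2

Determining the block sizes for each eigenvalue:
  λ = 6: with am = 4 and gm = 2, the partition is not yet determined (e.g. several partitions of 4 into 2 parts exist). Let N = A − (6)·I. Computing rank(N^1) = 2, rank(N^2) = 0; the number of blocks of size ≥ j is rank(N^{j−1}) − rank(N^j), giving [2, 2]. So we have 2 block(s) of size 2 → block sizes [2, 2]

Assembling the blocks gives a Jordan form
J =
  [6, 1, 0, 0]
  [0, 6, 0, 0]
  [0, 0, 6, 1]
  [0, 0, 0, 6]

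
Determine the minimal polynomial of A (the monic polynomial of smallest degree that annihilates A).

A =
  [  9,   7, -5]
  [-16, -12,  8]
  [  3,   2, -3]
x^3 + 6*x^2 + 12*x + 8

The characteristic polynomial is χ_A(x) = (x + 2)^3, so the eigenvalues are known. The minimal polynomial is
  m_A(x) = Π_λ (x − λ)^{k_λ}
where k_λ is the size of the *largest* Jordan block for λ (equivalently, the smallest k with (A − λI)^k v = 0 for every generalised eigenvector v of λ).

  λ = -2: largest Jordan block has size 3, contributing (x + 2)^3

So m_A(x) = (x + 2)^3 = x^3 + 6*x^2 + 12*x + 8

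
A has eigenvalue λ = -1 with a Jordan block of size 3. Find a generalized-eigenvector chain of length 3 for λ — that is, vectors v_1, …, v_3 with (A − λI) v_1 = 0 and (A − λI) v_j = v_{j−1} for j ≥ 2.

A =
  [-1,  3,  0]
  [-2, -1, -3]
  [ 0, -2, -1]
A Jordan chain for λ = -1 of length 3:
v_1 = (-6, 0, 4)ᵀ
v_2 = (0, -2, 0)ᵀ
v_3 = (1, 0, 0)ᵀ

Let N = A − (-1)·I. We want v_3 with N^3 v_3 = 0 but N^2 v_3 ≠ 0; then v_{j-1} := N · v_j for j = 3, …, 2.

Pick v_3 = (1, 0, 0)ᵀ.
Then v_2 = N · v_3 = (0, -2, 0)ᵀ.
Then v_1 = N · v_2 = (-6, 0, 4)ᵀ.

Sanity check: (A − (-1)·I) v_1 = (0, 0, 0)ᵀ = 0. ✓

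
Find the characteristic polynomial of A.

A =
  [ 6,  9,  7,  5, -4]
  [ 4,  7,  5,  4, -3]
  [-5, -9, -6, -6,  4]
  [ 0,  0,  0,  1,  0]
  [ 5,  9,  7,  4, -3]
x^5 - 5*x^4 + 10*x^3 - 10*x^2 + 5*x - 1

Expanding det(x·I − A) (e.g. by cofactor expansion or by noting that A is similar to its Jordan form J, which has the same characteristic polynomial as A) gives
  χ_A(x) = x^5 - 5*x^4 + 10*x^3 - 10*x^2 + 5*x - 1
which factors as (x - 1)^5. The eigenvalues (with algebraic multiplicities) are λ = 1 with multiplicity 5.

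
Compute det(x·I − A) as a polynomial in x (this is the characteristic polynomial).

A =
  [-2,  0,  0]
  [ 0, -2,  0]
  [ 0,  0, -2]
x^3 + 6*x^2 + 12*x + 8

Expanding det(x·I − A) (e.g. by cofactor expansion or by noting that A is similar to its Jordan form J, which has the same characteristic polynomial as A) gives
  χ_A(x) = x^3 + 6*x^2 + 12*x + 8
which factors as (x + 2)^3. The eigenvalues (with algebraic multiplicities) are λ = -2 with multiplicity 3.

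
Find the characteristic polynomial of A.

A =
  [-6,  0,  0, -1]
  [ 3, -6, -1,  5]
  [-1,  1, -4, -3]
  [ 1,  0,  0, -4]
x^4 + 20*x^3 + 150*x^2 + 500*x + 625

Expanding det(x·I − A) (e.g. by cofactor expansion or by noting that A is similar to its Jordan form J, which has the same characteristic polynomial as A) gives
  χ_A(x) = x^4 + 20*x^3 + 150*x^2 + 500*x + 625
which factors as (x + 5)^4. The eigenvalues (with algebraic multiplicities) are λ = -5 with multiplicity 4.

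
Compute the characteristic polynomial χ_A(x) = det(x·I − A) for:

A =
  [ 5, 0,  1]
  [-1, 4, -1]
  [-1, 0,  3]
x^3 - 12*x^2 + 48*x - 64

Expanding det(x·I − A) (e.g. by cofactor expansion or by noting that A is similar to its Jordan form J, which has the same characteristic polynomial as A) gives
  χ_A(x) = x^3 - 12*x^2 + 48*x - 64
which factors as (x - 4)^3. The eigenvalues (with algebraic multiplicities) are λ = 4 with multiplicity 3.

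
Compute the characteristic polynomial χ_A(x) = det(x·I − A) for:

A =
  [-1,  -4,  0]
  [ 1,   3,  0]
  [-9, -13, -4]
x^3 + 2*x^2 - 7*x + 4

Expanding det(x·I − A) (e.g. by cofactor expansion or by noting that A is similar to its Jordan form J, which has the same characteristic polynomial as A) gives
  χ_A(x) = x^3 + 2*x^2 - 7*x + 4
which factors as (x - 1)^2*(x + 4). The eigenvalues (with algebraic multiplicities) are λ = -4 with multiplicity 1, λ = 1 with multiplicity 2.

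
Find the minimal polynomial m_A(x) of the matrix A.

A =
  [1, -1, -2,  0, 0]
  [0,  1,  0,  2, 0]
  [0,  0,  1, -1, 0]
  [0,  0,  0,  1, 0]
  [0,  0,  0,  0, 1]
x^2 - 2*x + 1

The characteristic polynomial is χ_A(x) = (x - 1)^5, so the eigenvalues are known. The minimal polynomial is
  m_A(x) = Π_λ (x − λ)^{k_λ}
where k_λ is the size of the *largest* Jordan block for λ (equivalently, the smallest k with (A − λI)^k v = 0 for every generalised eigenvector v of λ).

  λ = 1: largest Jordan block has size 2, contributing (x − 1)^2

So m_A(x) = (x - 1)^2 = x^2 - 2*x + 1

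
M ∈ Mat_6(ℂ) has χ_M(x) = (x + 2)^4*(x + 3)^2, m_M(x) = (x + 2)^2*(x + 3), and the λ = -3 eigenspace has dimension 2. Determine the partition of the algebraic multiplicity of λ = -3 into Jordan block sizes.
Block sizes for λ = -3: [1, 1]

Step 1 — from the characteristic polynomial, algebraic multiplicity of λ = -3 is 2. From dim ker(M − (-3)·I) = 2, there are exactly 2 Jordan blocks for λ = -3.
Step 2 — from the minimal polynomial, the factor (x + 3) tells us the largest block for λ = -3 has size 1.
Step 3 — with total size 2, 2 blocks, and largest block 1, the block sizes (in nonincreasing order) are [1, 1].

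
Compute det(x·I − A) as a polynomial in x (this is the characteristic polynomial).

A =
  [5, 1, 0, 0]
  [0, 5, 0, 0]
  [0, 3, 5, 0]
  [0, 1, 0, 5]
x^4 - 20*x^3 + 150*x^2 - 500*x + 625

Expanding det(x·I − A) (e.g. by cofactor expansion or by noting that A is similar to its Jordan form J, which has the same characteristic polynomial as A) gives
  χ_A(x) = x^4 - 20*x^3 + 150*x^2 - 500*x + 625
which factors as (x - 5)^4. The eigenvalues (with algebraic multiplicities) are λ = 5 with multiplicity 4.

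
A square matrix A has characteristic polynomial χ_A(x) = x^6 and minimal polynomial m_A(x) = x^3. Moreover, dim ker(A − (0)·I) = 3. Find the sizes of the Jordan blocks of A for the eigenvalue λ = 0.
Block sizes for λ = 0: [3, 2, 1]

Step 1 — from the characteristic polynomial, algebraic multiplicity of λ = 0 is 6. From dim ker(A − (0)·I) = 3, there are exactly 3 Jordan blocks for λ = 0.
Step 2 — from the minimal polynomial, the factor (x − 0)^3 tells us the largest block for λ = 0 has size 3.
Step 3 — with total size 6, 3 blocks, and largest block 3, the block sizes (in nonincreasing order) are [3, 2, 1].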